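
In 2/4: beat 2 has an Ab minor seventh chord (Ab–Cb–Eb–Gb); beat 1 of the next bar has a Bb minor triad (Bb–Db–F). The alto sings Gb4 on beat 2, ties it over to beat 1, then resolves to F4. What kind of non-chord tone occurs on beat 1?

Suspension.

The harmony at that moment is Bb minor triad (Bb, Db, F); Gb4 is not a chord tone.
It is held over (the same pitch as the preceding Gb4) and left by step down to F4.
Held over from the previous chord and resolving down by step — a suspension.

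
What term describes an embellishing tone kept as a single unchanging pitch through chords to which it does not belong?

Approach: none. Departure: none — a single pitch is sustained while the chords change around it, passing through harmonies that do not contain it.
No melodic motion at all; the dissonance is created entirely by the moving harmonies against the stationary note — a pedal tone (pedal point).

Pedal tone.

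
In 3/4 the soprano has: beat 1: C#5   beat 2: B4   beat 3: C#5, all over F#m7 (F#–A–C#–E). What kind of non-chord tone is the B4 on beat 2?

The harmony at that moment is F# minor seventh chord (F#, A, C#, E); B4 is not a chord tone.
It is approached by step down from C#5 and left by step up to C#5.
Step away and step back to the same note — a neighbor tone (lower neighbor).

Lower neighbor tone.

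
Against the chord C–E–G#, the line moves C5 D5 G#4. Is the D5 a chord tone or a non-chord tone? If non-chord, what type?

The harmony at that moment is C augmented triad (C, E, G#); D5 is not a chord tone.
It is approached by step up from C5 and left by leap down to G#4.
Step in, leap out — an escape tone.

Non-chord tone — an escape tone.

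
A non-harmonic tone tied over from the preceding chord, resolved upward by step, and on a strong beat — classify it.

Approach: by preparation — the pitch is first a chord tone, then held (tied or repeated) while the harmony changes under it. Departure: up by step. Metric position: strong.
A prepared dissonance that resolves upward by step — a retardation. (The same figure resolving downward would be a suspension.)

Retardation.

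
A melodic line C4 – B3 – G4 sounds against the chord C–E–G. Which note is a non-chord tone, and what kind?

The harmony at that moment is C major triad (C, E, G); B3 is not a chord tone.
It is approached by step down from C4 and left by leap up to G4.
Step in, leap out — an escape tone.

B3 is an escape tone.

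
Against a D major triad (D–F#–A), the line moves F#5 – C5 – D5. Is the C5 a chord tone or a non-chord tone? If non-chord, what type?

Non-chord tone — an appoggiatura.

The harmony at that moment is D major triad (D, F#, A); C5 is not a chord tone.
It is approached by leap down from F#5 and left by step up to D5.
Leap in, step out — an appoggiatura.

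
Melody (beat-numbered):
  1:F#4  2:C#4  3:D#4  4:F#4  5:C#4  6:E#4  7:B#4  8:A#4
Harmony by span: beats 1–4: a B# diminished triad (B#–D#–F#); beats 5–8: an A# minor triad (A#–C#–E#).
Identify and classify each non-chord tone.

The harmony at that moment is B# diminished triad (B#, D#, F#); C#4 is not a chord tone.
It is approached by leap down from F#4 and left by step up to D#4.
Leap in, step out — an appoggiatura.
The harmony at that moment is A# minor triad (A#, C#, E#); B#4 is not a chord tone.
It is approached by leap up from E#4 and left by step down to A#4.
Leap in, step out — an appoggiatura.

C#4 (beat 2) — appoggiatura; B#4 (beat 7) — appoggiatura.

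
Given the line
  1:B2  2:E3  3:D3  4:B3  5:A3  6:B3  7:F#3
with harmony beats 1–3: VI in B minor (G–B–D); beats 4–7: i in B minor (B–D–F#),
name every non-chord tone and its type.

The harmony at that moment is G major triad (G, B, D); E3 is not a chord tone.
It is approached by leap up from B2 and left by step down to D3.
Leap in, step out — an appoggiatura.
The harmony at that moment is B minor triad (B, D, F#); A3 is not a chord tone.
It is approached by step down from B3 and left by step up to B3.
Step away and step back to the same note — a neighbor tone (lower neighbor).

E3 (beat 2) — appoggiatura; A3 (beat 5) — neighbor tone.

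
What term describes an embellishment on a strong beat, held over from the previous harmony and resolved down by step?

Approach: by preparation — the pitch is first a chord tone, then held (tied or repeated) while the harmony changes under it. Departure: down by step. Metric position: strong.
A prepared dissonance that resolves downward by step — a suspension. (The same figure resolving upward would be a retardation.)

Suspension.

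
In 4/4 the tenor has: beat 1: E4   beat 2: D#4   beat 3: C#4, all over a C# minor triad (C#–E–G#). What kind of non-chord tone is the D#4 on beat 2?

Passing tone.

The harmony at that moment is C# minor triad (C#, E, G#); D#4 is not a chord tone.
It is approached by step down from E4 and left by step down to C#4.
Step in, step out in the same direction — a passing tone.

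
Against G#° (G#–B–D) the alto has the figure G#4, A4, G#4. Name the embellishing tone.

A4 is a neighbor tone.

The harmony at that moment is G# diminished triad (G#, B, D); A4 is not a chord tone.
It is approached by step up from G#4 and left by step down to G#4.
Step away and step back to the same note — a neighbor tone (upper neighbor).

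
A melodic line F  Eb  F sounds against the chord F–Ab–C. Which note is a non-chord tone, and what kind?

Eb is a neighbor tone.

The harmony at that moment is F minor triad (F, Ab, C); Eb is not a chord tone.
It is approached by step down from F and left by step up to F.
Step away and step back to the same note — a neighbor tone (lower neighbor).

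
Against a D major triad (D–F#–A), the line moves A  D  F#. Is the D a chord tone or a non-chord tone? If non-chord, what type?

Chord tone (the root of D major triad).

D major triad contains D, F#, A; D is the root, so it is a chord tone.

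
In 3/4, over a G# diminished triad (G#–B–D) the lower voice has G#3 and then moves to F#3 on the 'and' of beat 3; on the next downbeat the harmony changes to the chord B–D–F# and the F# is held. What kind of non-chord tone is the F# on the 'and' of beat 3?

Anticipation.

The harmony at that moment is G# diminished triad (G#, B, D); F#3 is not a chord tone.
It is approached by step down from G#3 and then sustained as the same pitch into the next harmony.
Arriving early and becoming a chord tone when the harmony changes — an anticipation.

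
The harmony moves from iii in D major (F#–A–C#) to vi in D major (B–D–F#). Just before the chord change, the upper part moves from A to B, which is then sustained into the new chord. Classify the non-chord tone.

The harmony at that moment is F# minor triad (F#, A, C#); B is not a chord tone.
It is approached by step up from A and then sustained as the same pitch into the next harmony.
Arriving early and becoming a chord tone when the harmony changes — an anticipation.

B is an anticipation.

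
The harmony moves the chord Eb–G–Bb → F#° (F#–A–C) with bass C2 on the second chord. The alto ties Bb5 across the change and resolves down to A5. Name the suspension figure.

7–6 suspension.

At the second chord the bass is C2. The suspended Bb5 lies a seventh above the bass; after resolving down by step to A5, the interval above the bass becomes a sixth.
Suspension figures are named by those two intervals: 7–6.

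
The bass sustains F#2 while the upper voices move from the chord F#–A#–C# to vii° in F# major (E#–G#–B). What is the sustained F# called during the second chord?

Pedal tone (pedal point).

The harmony at that moment is E# diminished triad (E#, G#, B); F#2 is not a chord tone.
It is held over (the same pitch as the preceding F#2) and then sustained as the same pitch into the next harmony.
Sustained through a change of harmony — a pedal tone.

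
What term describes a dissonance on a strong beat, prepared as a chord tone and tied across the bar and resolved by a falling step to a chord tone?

Approach: by preparation — the pitch is first a chord tone, then held (tied or repeated) while the harmony changes under it. Departure: down by step. Metric position: strong.
A prepared dissonance that resolves downward by step — a suspension. (The same figure resolving upward would be a retardation.)

Suspension.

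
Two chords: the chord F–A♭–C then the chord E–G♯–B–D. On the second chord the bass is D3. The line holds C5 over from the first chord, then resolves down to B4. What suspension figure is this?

7–6 suspension.

At the second chord the bass is D3. The suspended C5 lies a seventh above the bass; after resolving down by step to B4, the interval above the bass becomes a sixth.
Suspension figures are named by those two intervals: 7–6.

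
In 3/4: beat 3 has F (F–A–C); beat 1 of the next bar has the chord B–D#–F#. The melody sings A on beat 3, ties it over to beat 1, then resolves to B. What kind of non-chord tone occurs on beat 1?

The harmony at that moment is B major triad (B, D#, F#); A is not a chord tone.
It is held over (the same pitch as the preceding A) and left by step up to B.
Held over from the previous chord and resolving up by step — a retardation.

Retardation.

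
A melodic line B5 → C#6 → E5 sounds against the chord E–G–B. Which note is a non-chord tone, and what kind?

The harmony at that moment is E minor triad (E, G, B); C#6 is not a chord tone.
It is approached by step up from B5 and left by leap down to E5.
Step in, leap out — an escape tone.

C#6 is an escape tone.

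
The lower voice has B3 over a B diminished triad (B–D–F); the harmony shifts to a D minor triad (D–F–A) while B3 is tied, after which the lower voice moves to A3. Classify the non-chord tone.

B3 is a suspension.

The harmony at that moment is D minor triad (D, F, A); B3 is not a chord tone.
It is held over (the same pitch as the preceding B3) and left by step down to A3.
Held over from the previous chord and resolving down by step — a suspension.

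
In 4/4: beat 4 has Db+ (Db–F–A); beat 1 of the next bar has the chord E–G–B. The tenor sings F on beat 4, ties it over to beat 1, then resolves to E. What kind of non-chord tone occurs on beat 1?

The harmony at that moment is E minor triad (E, G, B); F is not a chord tone.
It is held over (the same pitch as the preceding F) and left by step down to E.
Held over from the previous chord and resolving down by step — a suspension.

Suspension.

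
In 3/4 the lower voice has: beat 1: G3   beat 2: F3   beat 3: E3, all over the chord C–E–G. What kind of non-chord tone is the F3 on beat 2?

The harmony at that moment is C major triad (C, E, G); F3 is not a chord tone.
It is approached by step down from G3 and left by step down to E3.
Step in, step out in the same direction — a passing tone.

Passing tone.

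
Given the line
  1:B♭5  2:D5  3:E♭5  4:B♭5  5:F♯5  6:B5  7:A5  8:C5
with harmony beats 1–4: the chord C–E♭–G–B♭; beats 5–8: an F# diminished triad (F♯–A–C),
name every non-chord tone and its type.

The harmony at that moment is C minor seventh chord (C, E♭, G, B♭); D5 is not a chord tone.
It is approached by leap down from B♭5 and left by step up to E♭5.
Leap in, step out — an appoggiatura.
The harmony at that moment is F♯ diminished triad (F♯, A, C); B5 is not a chord tone.
It is approached by leap up from F♯5 and left by step down to A5.
Leap in, step out — an appoggiatura.

D5 (beat 2) — appoggiatura; B5 (beat 6) — appoggiatura.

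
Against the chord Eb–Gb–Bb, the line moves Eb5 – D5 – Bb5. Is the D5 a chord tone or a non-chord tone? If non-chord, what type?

Non-chord tone — an escape tone.

The harmony at that moment is Eb minor triad (Eb, Gb, Bb); D5 is not a chord tone.
It is approached by step down from Eb5 and left by leap up to Bb5.
Step in, leap out — an escape tone.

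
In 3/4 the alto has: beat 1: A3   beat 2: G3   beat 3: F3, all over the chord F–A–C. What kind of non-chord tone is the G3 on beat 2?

Passing tone.

The harmony at that moment is F major triad (F, A, C); G3 is not a chord tone.
It is approached by step down from A3 and left by step down to F3.
Step in, step out in the same direction — a passing tone.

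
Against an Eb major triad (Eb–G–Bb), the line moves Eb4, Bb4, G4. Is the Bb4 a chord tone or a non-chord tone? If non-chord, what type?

Eb major triad contains Eb, G, Bb; Bb is the fifth, so it is a chord tone.

Chord tone (the fifth of Eb major triad).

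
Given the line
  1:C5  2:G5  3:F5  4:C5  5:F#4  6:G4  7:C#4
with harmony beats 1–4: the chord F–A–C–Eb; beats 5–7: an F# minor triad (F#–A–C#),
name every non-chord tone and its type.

The harmony at that moment is F dominant seventh chord (F, A, C, Eb); G5 is not a chord tone.
It is approached by leap up from C5 and left by step down to F5.
Leap in, step out — an appoggiatura.
The harmony at that moment is F# minor triad (F#, A, C#); G4 is not a chord tone.
It is approached by step up from F#4 and left by leap down to C#4.
Step in, leap out — an escape tone.

G5 (beat 2) — appoggiatura; G4 (beat 6) — escape tone.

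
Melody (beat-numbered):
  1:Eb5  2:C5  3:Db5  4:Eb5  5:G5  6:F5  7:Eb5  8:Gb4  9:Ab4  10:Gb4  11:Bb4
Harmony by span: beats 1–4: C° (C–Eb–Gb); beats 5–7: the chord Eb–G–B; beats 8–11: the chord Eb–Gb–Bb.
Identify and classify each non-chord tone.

The harmony at that moment is C diminished triad (C, Eb, Gb); Db5 is not a chord tone.
It is approached by step up from C5 and left by step up to Eb5.
Step in, step out in the same direction — a passing tone.
The harmony at that moment is Eb augmented triad (Eb, G, B); F5 is not a chord tone.
It is approached by step down from G5 and left by step down to Eb5.
Step in, step out in the same direction — a passing tone.
The harmony at that moment is Eb minor triad (Eb, Gb, Bb); Ab4 is not a chord tone.
It is approached by step up from Gb4 and left by step down to Gb4.
Step away and step back to the same note — a neighbor tone (upper neighbor).

Db5 (beat 3) — passing tone; F5 (beat 6) — passing tone; Ab4 (beat 9) — neighbor tone.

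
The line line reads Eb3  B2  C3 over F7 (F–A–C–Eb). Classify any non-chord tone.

B2 is an appoggiatura.

The harmony at that moment is F dominant seventh chord (F, A, C, Eb); B2 is not a chord tone.
It is approached by leap down from Eb3 and left by step up to C3.
Leap in, step out — an appoggiatura.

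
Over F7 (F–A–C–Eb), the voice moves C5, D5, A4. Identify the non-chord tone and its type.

The harmony at that moment is F dominant seventh chord (F, A, C, Eb); D5 is not a chord tone.
It is approached by step up from C5 and left by leap down to A4.
Step in, leap out — an escape tone.

D5 is an escape tone.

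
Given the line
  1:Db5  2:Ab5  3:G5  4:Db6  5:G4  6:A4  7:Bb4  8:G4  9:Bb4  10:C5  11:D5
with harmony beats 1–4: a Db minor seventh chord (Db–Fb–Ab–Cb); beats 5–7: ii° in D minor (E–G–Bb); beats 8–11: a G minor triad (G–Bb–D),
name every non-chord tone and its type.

The harmony at that moment is Db minor seventh chord (Db, Fb, Ab, Cb); G5 is not a chord tone.
It is approached by step down from Ab5 and left by leap up to Db6.
Step in, leap out — an escape tone.
The harmony at that moment is E diminished triad (E, G, Bb); A4 is not a chord tone.
It is approached by step up from G4 and left by step up to Bb4.
Step in, step out in the same direction — a passing tone.
The harmony at that moment is G minor triad (G, Bb, D); C5 is not a chord tone.
It is approached by step up from Bb4 and left by step up to D5.
Step in, step out in the same direction — a passing tone.

G5 (beat 3) — escape tone; A4 (beat 6) — passing tone; C5 (beat 10) — passing tone.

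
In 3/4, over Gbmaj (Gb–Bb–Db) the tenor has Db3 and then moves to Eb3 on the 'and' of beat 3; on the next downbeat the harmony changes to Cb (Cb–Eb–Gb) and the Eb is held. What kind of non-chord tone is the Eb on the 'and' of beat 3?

The harmony at that moment is Gb major triad (Gb, Bb, Db); Eb3 is not a chord tone.
It is approached by step up from Db3 and then sustained as the same pitch into the next harmony.
Arriving early and becoming a chord tone when the harmony changes — an anticipation.

Anticipation.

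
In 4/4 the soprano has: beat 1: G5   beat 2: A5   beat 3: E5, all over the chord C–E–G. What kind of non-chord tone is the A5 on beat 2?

The harmony at that moment is C major triad (C, E, G); A5 is not a chord tone.
It is approached by step up from G5 and left by leap down to E5.
Step in, leap out, on a weak beat — an escape tone.

Escape tone.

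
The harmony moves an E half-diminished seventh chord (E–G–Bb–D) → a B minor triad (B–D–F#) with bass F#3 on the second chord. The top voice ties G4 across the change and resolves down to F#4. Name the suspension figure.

At the second chord the bass is F#3. The suspended G4 lies a ninth above the bass; after resolving down by step to F#4, the interval above the bass becomes an octave.
Suspension figures are named by those two intervals: 9–8.

9–8 suspension.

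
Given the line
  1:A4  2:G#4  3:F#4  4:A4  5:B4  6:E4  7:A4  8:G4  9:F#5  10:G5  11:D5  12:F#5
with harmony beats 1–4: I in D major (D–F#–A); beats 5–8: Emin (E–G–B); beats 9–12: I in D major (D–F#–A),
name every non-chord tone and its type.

G#4 (beat 2) — passing tone; A4 (beat 7) — appoggiatura; G5 (beat 10) — escape tone.

The harmony at that moment is D major triad (D, F#, A); G#4 is not a chord tone.
It is approached by step down from A4 and left by step down to F#4.
Step in, step out in the same direction — a passing tone.
The harmony at that moment is E minor triad (E, G, B); A4 is not a chord tone.
It is approached by leap up from E4 and left by step down to G4.
Leap in, step out — an appoggiatura.
The harmony at that moment is D major triad (D, F#, A); G5 is not a chord tone.
It is approached by step up from F#5 and left by leap down to D5.
Step in, leap out — an escape tone.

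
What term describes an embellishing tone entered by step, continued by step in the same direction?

Passing tone.

Approach: by step. Departure: by step, continuing in the same direction.
Stepwise on both sides with no change of direction means the note fills in the space between two different chord tones — a passing tone. (Had it turned back to its starting note it would be a neighbor tone instead.)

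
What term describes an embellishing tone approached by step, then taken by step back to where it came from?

Neighbor tone.

Approach: by step. Departure: by step in the opposite direction, back to the starting pitch.
Stepwise on both sides but reversing to return to the same chord tone — a neighbor tone. (Had it continued onward in the same direction it would be a passing tone instead.)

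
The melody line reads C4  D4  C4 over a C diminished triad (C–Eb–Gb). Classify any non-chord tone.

The harmony at that moment is C diminished triad (C, Eb, Gb); D4 is not a chord tone.
It is approached by step up from C4 and left by step down to C4.
Step away and step back to the same note — a neighbor tone (upper neighbor).

D4 is a neighbor tone.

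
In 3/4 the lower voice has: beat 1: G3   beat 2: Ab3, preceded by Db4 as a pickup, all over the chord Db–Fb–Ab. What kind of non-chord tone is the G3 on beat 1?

The harmony at that moment is Db minor triad (Db, Fb, Ab); G3 is not a chord tone.
It is approached by leap down from Db4 and left by step up to Ab3.
Leap in, step out, metrically accented — an appoggiatura.

Appoggiatura.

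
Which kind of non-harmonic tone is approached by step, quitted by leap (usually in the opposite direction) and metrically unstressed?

Approach: by step. Departure: by leap. Metric position: weak.
Step in, leap out, from a weak position — an escape tone (échappée). (It is the mirror image of the appoggiatura, which leaps in and steps out on a strong beat.)

Escape tone.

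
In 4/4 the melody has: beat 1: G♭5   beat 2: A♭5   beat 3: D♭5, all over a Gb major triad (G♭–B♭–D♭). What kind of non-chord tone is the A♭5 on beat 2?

Escape tone.

The harmony at that moment is G♭ major triad (G♭, B♭, D♭); A♭5 is not a chord tone.
It is approached by step up from G♭5 and left by leap down to D♭5.
Step in, leap out, on a weak beat — an escape tone.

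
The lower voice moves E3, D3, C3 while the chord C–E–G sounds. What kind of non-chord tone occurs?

D3 is a passing tone.

The harmony at that moment is C major triad (C, E, G); D3 is not a chord tone.
It is approached by step down from E3 and left by step down to C3.
Step in, step out in the same direction — a passing tone.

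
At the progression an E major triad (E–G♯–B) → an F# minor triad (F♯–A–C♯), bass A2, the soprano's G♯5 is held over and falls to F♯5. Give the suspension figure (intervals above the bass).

At the second chord the bass is A2. The suspended G♯5 lies a seventh above the bass; after resolving down by step to F♯5, the interval above the bass becomes a sixth.
Suspension figures are named by those two intervals: 7–6.

7–6 suspension.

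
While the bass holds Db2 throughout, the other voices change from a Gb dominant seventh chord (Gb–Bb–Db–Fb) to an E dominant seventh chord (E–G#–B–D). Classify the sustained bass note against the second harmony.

Pedal tone (pedal point).

The harmony at that moment is E dominant seventh chord (E, G#, B, D); Db2 is not a chord tone.
It is held over (the same pitch as the preceding Db2) and then sustained as the same pitch into the next harmony.
Sustained through a change of harmony — a pedal tone.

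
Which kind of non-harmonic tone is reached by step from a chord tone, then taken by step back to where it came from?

Neighbor tone.

Approach: by step. Departure: by step in the opposite direction, back to the starting pitch.
Stepwise on both sides but reversing to return to the same chord tone — a neighbor tone. (Had it continued onward in the same direction it would be a passing tone instead.)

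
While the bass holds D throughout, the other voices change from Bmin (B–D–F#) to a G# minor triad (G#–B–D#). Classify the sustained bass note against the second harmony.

The harmony at that moment is G# minor triad (G#, B, D#); D is not a chord tone.
It is held over (the same pitch as the preceding D) and then sustained as the same pitch into the next harmony.
Sustained through a change of harmony — a pedal tone.

Pedal tone (pedal point).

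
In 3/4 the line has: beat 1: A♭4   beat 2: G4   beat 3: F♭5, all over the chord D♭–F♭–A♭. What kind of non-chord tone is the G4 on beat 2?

Escape tone.

The harmony at that moment is D♭ minor triad (D♭, F♭, A♭); G4 is not a chord tone.
It is approached by step down from A♭4 and left by leap up to F♭5.
Step in, leap out, on a weak beat — an escape tone.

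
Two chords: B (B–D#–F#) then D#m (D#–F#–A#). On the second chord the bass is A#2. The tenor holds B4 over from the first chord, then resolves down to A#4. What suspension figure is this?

9–8 suspension.

At the second chord the bass is A#2. The suspended B4 lies a ninth above the bass; after resolving down by step to A#4, the interval above the bass becomes an octave.
Suspension figures are named by those two intervals: 9–8.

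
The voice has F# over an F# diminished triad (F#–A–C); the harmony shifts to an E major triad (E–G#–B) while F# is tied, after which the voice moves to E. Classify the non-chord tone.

The harmony at that moment is E major triad (E, G#, B); F# is not a chord tone.
It is held over (the same pitch as the preceding F#) and left by step down to E.
Held over from the previous chord and resolving down by step — a suspension.

F# is a suspension.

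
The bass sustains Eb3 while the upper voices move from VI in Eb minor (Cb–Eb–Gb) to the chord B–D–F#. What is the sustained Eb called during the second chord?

The harmony at that moment is B minor triad (B, D, F#); Eb3 is not a chord tone.
It is held over (the same pitch as the preceding Eb3) and then sustained as the same pitch into the next harmony.
Sustained through a change of harmony — a pedal tone.

Pedal tone (pedal point).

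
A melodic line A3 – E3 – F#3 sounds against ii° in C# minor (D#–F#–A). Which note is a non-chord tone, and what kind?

E3 is an appoggiatura.

The harmony at that moment is D# diminished triad (D#, F#, A); E3 is not a chord tone.
It is approached by leap down from A3 and left by step up to F#3.
Leap in, step out — an appoggiatura.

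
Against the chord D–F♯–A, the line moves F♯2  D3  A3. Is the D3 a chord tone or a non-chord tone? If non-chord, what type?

Chord tone (the root of D major triad).

D major triad contains D, F♯, A; D is the root, so it is a chord tone.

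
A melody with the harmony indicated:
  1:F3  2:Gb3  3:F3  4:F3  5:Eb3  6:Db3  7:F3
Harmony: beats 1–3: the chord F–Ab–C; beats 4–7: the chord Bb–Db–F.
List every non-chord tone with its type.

The harmony at that moment is F minor triad (F, Ab, C); Gb3 is not a chord tone.
It is approached by step up from F3 and left by step down to F3.
Step away and step back to the same note — a neighbor tone (upper neighbor).
The harmony at that moment is Bb minor triad (Bb, Db, F); Eb3 is not a chord tone.
It is approached by step down from F3 and left by step down to Db3.
Step in, step out in the same direction — a passing tone.

Gb3 (beat 2) — neighbor tone; Eb3 (beat 5) — passing tone.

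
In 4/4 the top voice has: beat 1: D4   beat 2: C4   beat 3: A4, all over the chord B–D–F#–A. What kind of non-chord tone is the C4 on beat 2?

Escape tone.

The harmony at that moment is B minor seventh chord (B, D, F#, A); C4 is not a chord tone.
It is approached by step down from D4 and left by leap up to A4.
Step in, leap out, on a weak beat — an escape tone.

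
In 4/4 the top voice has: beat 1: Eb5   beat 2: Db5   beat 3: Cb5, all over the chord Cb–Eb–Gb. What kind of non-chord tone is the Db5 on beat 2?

Passing tone.

The harmony at that moment is Cb major triad (Cb, Eb, Gb); Db5 is not a chord tone.
It is approached by step down from Eb5 and left by step down to Cb5.
Step in, step out in the same direction — a passing tone.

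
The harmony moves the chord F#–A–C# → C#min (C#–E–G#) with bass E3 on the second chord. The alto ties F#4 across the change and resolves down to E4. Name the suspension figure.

9–8 suspension.

At the second chord the bass is E3. The suspended F#4 lies a ninth above the bass; after resolving down by step to E4, the interval above the bass becomes an octave.
Suspension figures are named by those two intervals: 9–8.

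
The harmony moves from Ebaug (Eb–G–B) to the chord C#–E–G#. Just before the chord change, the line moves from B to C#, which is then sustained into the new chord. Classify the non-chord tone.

The harmony at that moment is Eb augmented triad (Eb, G, B); C# is not a chord tone.
It is approached by step up from B and then sustained as the same pitch into the next harmony.
Arriving early and becoming a chord tone when the harmony changes — an anticipation.

C# is an anticipation.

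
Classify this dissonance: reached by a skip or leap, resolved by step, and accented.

Appoggiatura.

Approach: by leap. Departure: by step. Metric position: strong.
Leap in, step out, in a metrically strong position — an appoggiatura. (It is the mirror image of the escape tone, which steps in and leaps out from a weak position.)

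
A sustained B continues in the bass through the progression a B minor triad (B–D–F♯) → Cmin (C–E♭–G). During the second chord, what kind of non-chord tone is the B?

Pedal tone (pedal point).

The harmony at that moment is C minor triad (C, E♭, G); B is not a chord tone.
It is held over (the same pitch as the preceding B) and then sustained as the same pitch into the next harmony.
Sustained through a change of harmony — a pedal tone.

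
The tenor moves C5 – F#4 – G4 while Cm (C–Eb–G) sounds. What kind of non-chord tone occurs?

F#4 is an appoggiatura.

The harmony at that moment is C minor triad (C, Eb, G); F#4 is not a chord tone.
It is approached by leap down from C5 and left by step up to G4.
Leap in, step out — an appoggiatura.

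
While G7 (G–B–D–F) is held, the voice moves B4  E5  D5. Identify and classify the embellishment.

The harmony at that moment is G dominant seventh chord (G, B, D, F); E5 is not a chord tone.
It is approached by leap up from B4 and left by step down to D5.
Leap in, step out — an appoggiatura.

E5 is an appoggiatura.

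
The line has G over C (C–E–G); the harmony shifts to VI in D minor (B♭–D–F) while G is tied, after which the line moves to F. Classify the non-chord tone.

The harmony at that moment is B♭ major triad (B♭, D, F); G is not a chord tone.
It is held over (the same pitch as the preceding G) and left by step down to F.
Held over from the previous chord and resolving down by step — a suspension.

G is a suspension.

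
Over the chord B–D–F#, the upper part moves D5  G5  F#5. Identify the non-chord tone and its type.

G5 is an appoggiatura.

The harmony at that moment is B minor triad (B, D, F#); G5 is not a chord tone.
It is approached by leap up from D5 and left by step down to F#5.
Leap in, step out — an appoggiatura.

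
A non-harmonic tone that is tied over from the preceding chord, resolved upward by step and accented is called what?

Approach: by preparation — the pitch is first a chord tone, then held (tied or repeated) while the harmony changes under it. Departure: up by step. Metric position: strong.
A prepared dissonance that resolves upward by step — a retardation. (The same figure resolving downward would be a suspension.)

Retardation.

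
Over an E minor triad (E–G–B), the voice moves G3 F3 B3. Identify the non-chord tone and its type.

The harmony at that moment is E minor triad (E, G, B); F3 is not a chord tone.
It is approached by step down from G3 and left by leap up to B3.
Step in, leap out — an escape tone.

F3 is an escape tone.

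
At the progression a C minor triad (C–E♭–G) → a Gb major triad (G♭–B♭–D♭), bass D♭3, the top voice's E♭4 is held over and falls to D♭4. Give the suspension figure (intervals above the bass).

9–8 suspension.

At the second chord the bass is D♭3. The suspended E♭4 lies a ninth above the bass; after resolving down by step to D♭4, the interval above the bass becomes an octave.
Suspension figures are named by those two intervals: 9–8.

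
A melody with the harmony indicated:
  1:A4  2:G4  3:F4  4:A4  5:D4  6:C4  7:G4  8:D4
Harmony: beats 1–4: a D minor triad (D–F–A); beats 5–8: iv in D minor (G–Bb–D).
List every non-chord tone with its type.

G4 (beat 2) — passing tone; C4 (beat 6) — escape tone.

The harmony at that moment is D minor triad (D, F, A); G4 is not a chord tone.
It is approached by step down from A4 and left by step down to F4.
Step in, step out in the same direction — a passing tone.
The harmony at that moment is G minor triad (G, Bb, D); C4 is not a chord tone.
It is approached by step down from D4 and left by leap up to G4.
Step in, leap out — an escape tone.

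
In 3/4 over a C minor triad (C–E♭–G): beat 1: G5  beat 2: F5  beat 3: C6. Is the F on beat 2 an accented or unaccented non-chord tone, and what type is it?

The harmony at that moment is C minor triad (C, E♭, G); F5 is not a chord tone.
It is approached by step down from G5 and left by leap up to C6.
Step in, leap out — an escape tone.
It falls on a weak beat, so it is unaccented.

Unaccented escape tone.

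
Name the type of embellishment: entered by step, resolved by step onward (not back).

Approach: by step. Departure: by step, continuing in the same direction.
Stepwise on both sides with no change of direction means the note fills in the space between two different chord tones — a passing tone. (Had it turned back to its starting note it would be a neighbor tone instead.)

Passing tone.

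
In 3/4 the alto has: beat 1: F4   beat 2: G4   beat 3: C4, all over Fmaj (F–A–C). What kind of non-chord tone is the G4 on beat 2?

The harmony at that moment is F major triad (F, A, C); G4 is not a chord tone.
It is approached by step up from F4 and left by leap down to C4.
Step in, leap out, on a weak beat — an escape tone.

Escape tone.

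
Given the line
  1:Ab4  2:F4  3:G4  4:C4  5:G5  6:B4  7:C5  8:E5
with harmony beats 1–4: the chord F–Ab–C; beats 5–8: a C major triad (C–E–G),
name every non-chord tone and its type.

The harmony at that moment is F minor triad (F, Ab, C); G4 is not a chord tone.
It is approached by step up from F4 and left by leap down to C4.
Step in, leap out — an escape tone.
The harmony at that moment is C major triad (C, E, G); B4 is not a chord tone.
It is approached by leap down from G5 and left by step up to C5.
Leap in, step out — an appoggiatura.

G4 (beat 3) — escape tone; B4 (beat 6) — appoggiatura.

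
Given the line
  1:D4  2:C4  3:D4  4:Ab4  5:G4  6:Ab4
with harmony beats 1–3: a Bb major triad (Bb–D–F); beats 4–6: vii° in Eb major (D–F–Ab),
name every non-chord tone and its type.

The harmony at that moment is Bb major triad (Bb, D, F); C4 is not a chord tone.
It is approached by step down from D4 and left by step up to D4.
Step away and step back to the same note — a neighbor tone (lower neighbor).
The harmony at that moment is D diminished triad (D, F, Ab); G4 is not a chord tone.
It is approached by step down from Ab4 and left by step up to Ab4.
Step away and step back to the same note — a neighbor tone (lower neighbor).

C4 (beat 2) — neighbor tone; G4 (beat 5) — neighbor tone.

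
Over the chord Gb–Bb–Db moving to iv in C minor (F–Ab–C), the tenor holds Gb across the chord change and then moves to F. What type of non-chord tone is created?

The harmony at that moment is F minor triad (F, Ab, C); Gb is not a chord tone.
It is held over (the same pitch as the preceding Gb) and left by step down to F.
Held over from the previous chord and resolving down by step — a suspension.

Gb is a suspension.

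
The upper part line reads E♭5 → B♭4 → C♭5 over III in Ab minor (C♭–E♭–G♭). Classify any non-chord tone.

B♭4 is an appoggiatura.

The harmony at that moment is C♭ major triad (C♭, E♭, G♭); B♭4 is not a chord tone.
It is approached by leap down from E♭5 and left by step up to C♭5.
Leap in, step out — an appoggiatura.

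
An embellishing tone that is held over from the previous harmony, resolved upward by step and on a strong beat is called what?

Approach: by preparation — the pitch is first a chord tone, then held (tied or repeated) while the harmony changes under it. Departure: up by step. Metric position: strong.
A prepared dissonance that resolves upward by step — a retardation. (The same figure resolving downward would be a suspension.)

Retardation.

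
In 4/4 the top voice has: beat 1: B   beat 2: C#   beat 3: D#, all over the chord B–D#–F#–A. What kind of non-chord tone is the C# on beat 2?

The harmony at that moment is B dominant seventh chord (B, D#, F#, A); C# is not a chord tone.
It is approached by step up from B and left by step up to D#.
Step in, step out in the same direction — a passing tone.

Passing tone.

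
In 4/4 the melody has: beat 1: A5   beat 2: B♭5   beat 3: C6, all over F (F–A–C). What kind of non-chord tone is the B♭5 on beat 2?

The harmony at that moment is F major triad (F, A, C); B♭5 is not a chord tone.
It is approached by step up from A5 and left by step up to C6.
Step in, step out in the same direction — a passing tone.

Passing tone.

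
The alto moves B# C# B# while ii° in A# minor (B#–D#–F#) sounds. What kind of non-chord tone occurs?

The harmony at that moment is B# diminished triad (B#, D#, F#); C# is not a chord tone.
It is approached by step up from B# and left by step down to B#.
Step away and step back to the same note — a neighbor tone (upper neighbor).

C# is a neighbor tone.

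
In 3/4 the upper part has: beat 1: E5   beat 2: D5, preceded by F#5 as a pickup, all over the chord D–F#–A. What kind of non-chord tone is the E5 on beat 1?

The harmony at that moment is D major triad (D, F#, A); E5 is not a chord tone.
It is approached by step down from F#5 and left by step down to D5.
Step in, step out in the same direction — a passing tone.

Passing tone.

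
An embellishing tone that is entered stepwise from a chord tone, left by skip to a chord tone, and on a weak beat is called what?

Escape tone.

Approach: by step. Departure: by leap. Metric position: weak.
Step in, leap out, from a weak position — an escape tone (échappée). (It is the mirror image of the appoggiatura, which leaps in and steps out on a strong beat.)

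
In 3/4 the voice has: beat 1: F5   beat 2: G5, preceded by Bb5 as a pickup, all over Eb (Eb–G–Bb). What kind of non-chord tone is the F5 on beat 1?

Appoggiatura.

The harmony at that moment is Eb major triad (Eb, G, Bb); F5 is not a chord tone.
It is approached by leap down from Bb5 and left by step up to G5.
Leap in, step out, metrically accented — an appoggiatura.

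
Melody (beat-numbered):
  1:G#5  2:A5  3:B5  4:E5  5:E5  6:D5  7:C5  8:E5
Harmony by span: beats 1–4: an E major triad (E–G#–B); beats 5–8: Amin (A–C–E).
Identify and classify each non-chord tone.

The harmony at that moment is E major triad (E, G#, B); A5 is not a chord tone.
It is approached by step up from G#5 and left by step up to B5.
Step in, step out in the same direction — a passing tone.
The harmony at that moment is A minor triad (A, C, E); D5 is not a chord tone.
It is approached by step down from E5 and left by step down to C5.
Step in, step out in the same direction — a passing tone.

A5 (beat 2) — passing tone; D5 (beat 6) — passing tone.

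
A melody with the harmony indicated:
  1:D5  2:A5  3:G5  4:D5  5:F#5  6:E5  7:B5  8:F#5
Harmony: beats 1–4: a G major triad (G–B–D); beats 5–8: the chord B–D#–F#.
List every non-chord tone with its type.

The harmony at that moment is G major triad (G, B, D); A5 is not a chord tone.
It is approached by leap up from D5 and left by step down to G5.
Leap in, step out — an appoggiatura.
The harmony at that moment is B major triad (B, D#, F#); E5 is not a chord tone.
It is approached by step down from F#5 and left by leap up to B5.
Step in, leap out — an escape tone.

A5 (beat 2) — appoggiatura; E5 (beat 6) — escape tone.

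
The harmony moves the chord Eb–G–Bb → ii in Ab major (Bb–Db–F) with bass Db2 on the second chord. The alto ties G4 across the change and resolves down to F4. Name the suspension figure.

At the second chord the bass is Db2. The suspended G4 lies a fourth above the bass; after resolving down by step to F4, the interval above the bass becomes a third.
Suspension figures are named by those two intervals: 4–3.

4–3 suspension.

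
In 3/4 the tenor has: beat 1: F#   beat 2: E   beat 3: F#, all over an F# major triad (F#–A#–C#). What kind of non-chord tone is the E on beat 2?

The harmony at that moment is F# major triad (F#, A#, C#); E is not a chord tone.
It is approached by step down from F# and left by step up to F#.
Step away and step back to the same note — a neighbor tone (lower neighbor).

Lower neighbor tone.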